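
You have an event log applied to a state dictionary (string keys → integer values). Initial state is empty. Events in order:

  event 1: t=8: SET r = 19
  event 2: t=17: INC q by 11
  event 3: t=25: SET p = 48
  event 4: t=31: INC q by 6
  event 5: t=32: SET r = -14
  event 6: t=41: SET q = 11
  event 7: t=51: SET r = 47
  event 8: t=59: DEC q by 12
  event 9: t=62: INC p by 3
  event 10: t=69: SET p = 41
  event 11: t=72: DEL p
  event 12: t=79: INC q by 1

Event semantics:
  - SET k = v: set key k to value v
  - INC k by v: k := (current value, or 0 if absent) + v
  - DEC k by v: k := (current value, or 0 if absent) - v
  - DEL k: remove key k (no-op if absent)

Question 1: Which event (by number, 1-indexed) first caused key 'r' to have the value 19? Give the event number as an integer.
Looking for first event where r becomes 19:
  event 1: r (absent) -> 19  <-- first match

Answer: 1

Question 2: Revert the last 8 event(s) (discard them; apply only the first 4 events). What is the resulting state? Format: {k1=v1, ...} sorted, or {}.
Answer: {p=48, q=17, r=19}

Derivation:
Keep first 4 events (discard last 8):
  after event 1 (t=8: SET r = 19): {r=19}
  after event 2 (t=17: INC q by 11): {q=11, r=19}
  after event 3 (t=25: SET p = 48): {p=48, q=11, r=19}
  after event 4 (t=31: INC q by 6): {p=48, q=17, r=19}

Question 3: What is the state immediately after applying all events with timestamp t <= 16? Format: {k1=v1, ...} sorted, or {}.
Answer: {r=19}

Derivation:
Apply events with t <= 16 (1 events):
  after event 1 (t=8: SET r = 19): {r=19}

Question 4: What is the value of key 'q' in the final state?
Answer: 0

Derivation:
Track key 'q' through all 12 events:
  event 1 (t=8: SET r = 19): q unchanged
  event 2 (t=17: INC q by 11): q (absent) -> 11
  event 3 (t=25: SET p = 48): q unchanged
  event 4 (t=31: INC q by 6): q 11 -> 17
  event 5 (t=32: SET r = -14): q unchanged
  event 6 (t=41: SET q = 11): q 17 -> 11
  event 7 (t=51: SET r = 47): q unchanged
  event 8 (t=59: DEC q by 12): q 11 -> -1
  event 9 (t=62: INC p by 3): q unchanged
  event 10 (t=69: SET p = 41): q unchanged
  event 11 (t=72: DEL p): q unchanged
  event 12 (t=79: INC q by 1): q -1 -> 0
Final: q = 0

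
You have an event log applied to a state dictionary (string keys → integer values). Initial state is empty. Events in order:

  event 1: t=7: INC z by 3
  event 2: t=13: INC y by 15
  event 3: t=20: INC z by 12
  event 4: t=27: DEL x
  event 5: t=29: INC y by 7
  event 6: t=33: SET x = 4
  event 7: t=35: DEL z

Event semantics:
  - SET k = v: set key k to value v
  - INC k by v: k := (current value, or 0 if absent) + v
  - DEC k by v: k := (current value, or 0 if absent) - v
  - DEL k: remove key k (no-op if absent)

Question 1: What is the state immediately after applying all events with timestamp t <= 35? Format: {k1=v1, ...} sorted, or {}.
Answer: {x=4, y=22}

Derivation:
Apply events with t <= 35 (7 events):
  after event 1 (t=7: INC z by 3): {z=3}
  after event 2 (t=13: INC y by 15): {y=15, z=3}
  after event 3 (t=20: INC z by 12): {y=15, z=15}
  after event 4 (t=27: DEL x): {y=15, z=15}
  after event 5 (t=29: INC y by 7): {y=22, z=15}
  after event 6 (t=33: SET x = 4): {x=4, y=22, z=15}
  after event 7 (t=35: DEL z): {x=4, y=22}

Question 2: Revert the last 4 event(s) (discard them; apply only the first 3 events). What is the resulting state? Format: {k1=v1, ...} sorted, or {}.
Keep first 3 events (discard last 4):
  after event 1 (t=7: INC z by 3): {z=3}
  after event 2 (t=13: INC y by 15): {y=15, z=3}
  after event 3 (t=20: INC z by 12): {y=15, z=15}

Answer: {y=15, z=15}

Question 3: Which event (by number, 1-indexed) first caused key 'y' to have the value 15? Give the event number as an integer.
Answer: 2

Derivation:
Looking for first event where y becomes 15:
  event 2: y (absent) -> 15  <-- first match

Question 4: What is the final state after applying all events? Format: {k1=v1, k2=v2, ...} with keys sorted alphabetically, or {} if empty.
  after event 1 (t=7: INC z by 3): {z=3}
  after event 2 (t=13: INC y by 15): {y=15, z=3}
  after event 3 (t=20: INC z by 12): {y=15, z=15}
  after event 4 (t=27: DEL x): {y=15, z=15}
  after event 5 (t=29: INC y by 7): {y=22, z=15}
  after event 6 (t=33: SET x = 4): {x=4, y=22, z=15}
  after event 7 (t=35: DEL z): {x=4, y=22}

Answer: {x=4, y=22}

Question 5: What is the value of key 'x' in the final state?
Answer: 4

Derivation:
Track key 'x' through all 7 events:
  event 1 (t=7: INC z by 3): x unchanged
  event 2 (t=13: INC y by 15): x unchanged
  event 3 (t=20: INC z by 12): x unchanged
  event 4 (t=27: DEL x): x (absent) -> (absent)
  event 5 (t=29: INC y by 7): x unchanged
  event 6 (t=33: SET x = 4): x (absent) -> 4
  event 7 (t=35: DEL z): x unchanged
Final: x = 4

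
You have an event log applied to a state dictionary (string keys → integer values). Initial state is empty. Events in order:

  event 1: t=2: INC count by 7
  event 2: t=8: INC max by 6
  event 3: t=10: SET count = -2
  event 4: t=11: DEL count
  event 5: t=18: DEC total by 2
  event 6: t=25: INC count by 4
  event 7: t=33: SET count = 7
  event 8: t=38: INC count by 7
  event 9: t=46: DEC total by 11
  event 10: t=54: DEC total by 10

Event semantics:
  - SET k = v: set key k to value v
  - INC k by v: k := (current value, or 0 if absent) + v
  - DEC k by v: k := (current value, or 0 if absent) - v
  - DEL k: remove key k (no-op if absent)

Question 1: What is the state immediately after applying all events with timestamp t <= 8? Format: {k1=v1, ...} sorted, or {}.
Apply events with t <= 8 (2 events):
  after event 1 (t=2: INC count by 7): {count=7}
  after event 2 (t=8: INC max by 6): {count=7, max=6}

Answer: {count=7, max=6}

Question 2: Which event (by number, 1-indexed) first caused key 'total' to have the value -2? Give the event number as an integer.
Looking for first event where total becomes -2:
  event 5: total (absent) -> -2  <-- first match

Answer: 5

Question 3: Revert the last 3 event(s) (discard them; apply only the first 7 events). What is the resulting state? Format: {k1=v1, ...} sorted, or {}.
Keep first 7 events (discard last 3):
  after event 1 (t=2: INC count by 7): {count=7}
  after event 2 (t=8: INC max by 6): {count=7, max=6}
  after event 3 (t=10: SET count = -2): {count=-2, max=6}
  after event 4 (t=11: DEL count): {max=6}
  after event 5 (t=18: DEC total by 2): {max=6, total=-2}
  after event 6 (t=25: INC count by 4): {count=4, max=6, total=-2}
  after event 7 (t=33: SET count = 7): {count=7, max=6, total=-2}

Answer: {count=7, max=6, total=-2}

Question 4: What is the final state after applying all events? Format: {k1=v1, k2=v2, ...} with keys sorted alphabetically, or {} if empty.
Answer: {count=14, max=6, total=-23}

Derivation:
  after event 1 (t=2: INC count by 7): {count=7}
  after event 2 (t=8: INC max by 6): {count=7, max=6}
  after event 3 (t=10: SET count = -2): {count=-2, max=6}
  after event 4 (t=11: DEL count): {max=6}
  after event 5 (t=18: DEC total by 2): {max=6, total=-2}
  after event 6 (t=25: INC count by 4): {count=4, max=6, total=-2}
  after event 7 (t=33: SET count = 7): {count=7, max=6, total=-2}
  after event 8 (t=38: INC count by 7): {count=14, max=6, total=-2}
  after event 9 (t=46: DEC total by 11): {count=14, max=6, total=-13}
  after event 10 (t=54: DEC total by 10): {count=14, max=6, total=-23}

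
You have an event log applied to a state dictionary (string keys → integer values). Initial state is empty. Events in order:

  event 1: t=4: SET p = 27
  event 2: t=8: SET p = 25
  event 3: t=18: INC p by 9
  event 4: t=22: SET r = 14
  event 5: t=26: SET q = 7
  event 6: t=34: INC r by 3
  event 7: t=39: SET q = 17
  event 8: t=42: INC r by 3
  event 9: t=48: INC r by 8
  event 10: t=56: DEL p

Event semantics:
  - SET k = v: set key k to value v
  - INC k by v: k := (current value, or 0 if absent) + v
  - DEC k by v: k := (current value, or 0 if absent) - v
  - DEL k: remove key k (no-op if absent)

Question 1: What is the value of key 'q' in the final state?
Track key 'q' through all 10 events:
  event 1 (t=4: SET p = 27): q unchanged
  event 2 (t=8: SET p = 25): q unchanged
  event 3 (t=18: INC p by 9): q unchanged
  event 4 (t=22: SET r = 14): q unchanged
  event 5 (t=26: SET q = 7): q (absent) -> 7
  event 6 (t=34: INC r by 3): q unchanged
  event 7 (t=39: SET q = 17): q 7 -> 17
  event 8 (t=42: INC r by 3): q unchanged
  event 9 (t=48: INC r by 8): q unchanged
  event 10 (t=56: DEL p): q unchanged
Final: q = 17

Answer: 17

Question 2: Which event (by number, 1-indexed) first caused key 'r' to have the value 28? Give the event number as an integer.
Answer: 9

Derivation:
Looking for first event where r becomes 28:
  event 4: r = 14
  event 5: r = 14
  event 6: r = 17
  event 7: r = 17
  event 8: r = 20
  event 9: r 20 -> 28  <-- first match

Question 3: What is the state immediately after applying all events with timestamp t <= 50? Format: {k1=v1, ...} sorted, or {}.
Apply events with t <= 50 (9 events):
  after event 1 (t=4: SET p = 27): {p=27}
  after event 2 (t=8: SET p = 25): {p=25}
  after event 3 (t=18: INC p by 9): {p=34}
  after event 4 (t=22: SET r = 14): {p=34, r=14}
  after event 5 (t=26: SET q = 7): {p=34, q=7, r=14}
  after event 6 (t=34: INC r by 3): {p=34, q=7, r=17}
  after event 7 (t=39: SET q = 17): {p=34, q=17, r=17}
  after event 8 (t=42: INC r by 3): {p=34, q=17, r=20}
  after event 9 (t=48: INC r by 8): {p=34, q=17, r=28}

Answer: {p=34, q=17, r=28}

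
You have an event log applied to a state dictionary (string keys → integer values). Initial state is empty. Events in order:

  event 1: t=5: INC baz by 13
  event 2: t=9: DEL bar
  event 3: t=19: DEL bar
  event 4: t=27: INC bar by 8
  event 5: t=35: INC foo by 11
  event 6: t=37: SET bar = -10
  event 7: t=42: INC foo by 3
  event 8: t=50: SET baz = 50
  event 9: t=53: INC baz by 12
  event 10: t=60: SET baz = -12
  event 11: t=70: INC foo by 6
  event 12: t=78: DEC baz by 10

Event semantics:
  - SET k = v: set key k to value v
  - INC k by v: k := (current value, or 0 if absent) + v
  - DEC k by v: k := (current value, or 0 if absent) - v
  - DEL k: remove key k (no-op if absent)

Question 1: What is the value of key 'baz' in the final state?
Answer: -22

Derivation:
Track key 'baz' through all 12 events:
  event 1 (t=5: INC baz by 13): baz (absent) -> 13
  event 2 (t=9: DEL bar): baz unchanged
  event 3 (t=19: DEL bar): baz unchanged
  event 4 (t=27: INC bar by 8): baz unchanged
  event 5 (t=35: INC foo by 11): baz unchanged
  event 6 (t=37: SET bar = -10): baz unchanged
  event 7 (t=42: INC foo by 3): baz unchanged
  event 8 (t=50: SET baz = 50): baz 13 -> 50
  event 9 (t=53: INC baz by 12): baz 50 -> 62
  event 10 (t=60: SET baz = -12): baz 62 -> -12
  event 11 (t=70: INC foo by 6): baz unchanged
  event 12 (t=78: DEC baz by 10): baz -12 -> -22
Final: baz = -22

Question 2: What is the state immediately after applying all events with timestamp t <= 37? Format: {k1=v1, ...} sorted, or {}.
Answer: {bar=-10, baz=13, foo=11}

Derivation:
Apply events with t <= 37 (6 events):
  after event 1 (t=5: INC baz by 13): {baz=13}
  after event 2 (t=9: DEL bar): {baz=13}
  after event 3 (t=19: DEL bar): {baz=13}
  after event 4 (t=27: INC bar by 8): {bar=8, baz=13}
  after event 5 (t=35: INC foo by 11): {bar=8, baz=13, foo=11}
  after event 6 (t=37: SET bar = -10): {bar=-10, baz=13, foo=11}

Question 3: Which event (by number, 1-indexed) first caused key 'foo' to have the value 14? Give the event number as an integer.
Answer: 7

Derivation:
Looking for first event where foo becomes 14:
  event 5: foo = 11
  event 6: foo = 11
  event 7: foo 11 -> 14  <-- first match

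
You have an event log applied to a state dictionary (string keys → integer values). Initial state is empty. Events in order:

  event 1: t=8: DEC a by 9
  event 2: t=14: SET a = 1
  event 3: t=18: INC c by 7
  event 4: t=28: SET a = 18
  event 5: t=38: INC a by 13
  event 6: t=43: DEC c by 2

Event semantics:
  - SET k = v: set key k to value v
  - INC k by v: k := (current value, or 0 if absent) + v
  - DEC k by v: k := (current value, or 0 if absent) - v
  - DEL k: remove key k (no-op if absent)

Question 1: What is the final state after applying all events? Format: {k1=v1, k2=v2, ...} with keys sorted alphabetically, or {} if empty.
Answer: {a=31, c=5}

Derivation:
  after event 1 (t=8: DEC a by 9): {a=-9}
  after event 2 (t=14: SET a = 1): {a=1}
  after event 3 (t=18: INC c by 7): {a=1, c=7}
  after event 4 (t=28: SET a = 18): {a=18, c=7}
  after event 5 (t=38: INC a by 13): {a=31, c=7}
  after event 6 (t=43: DEC c by 2): {a=31, c=5}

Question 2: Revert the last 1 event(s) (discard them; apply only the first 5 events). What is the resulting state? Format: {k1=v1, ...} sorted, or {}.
Answer: {a=31, c=7}

Derivation:
Keep first 5 events (discard last 1):
  after event 1 (t=8: DEC a by 9): {a=-9}
  after event 2 (t=14: SET a = 1): {a=1}
  after event 3 (t=18: INC c by 7): {a=1, c=7}
  after event 4 (t=28: SET a = 18): {a=18, c=7}
  after event 5 (t=38: INC a by 13): {a=31, c=7}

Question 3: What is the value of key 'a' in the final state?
Answer: 31

Derivation:
Track key 'a' through all 6 events:
  event 1 (t=8: DEC a by 9): a (absent) -> -9
  event 2 (t=14: SET a = 1): a -9 -> 1
  event 3 (t=18: INC c by 7): a unchanged
  event 4 (t=28: SET a = 18): a 1 -> 18
  event 5 (t=38: INC a by 13): a 18 -> 31
  event 6 (t=43: DEC c by 2): a unchanged
Final: a = 31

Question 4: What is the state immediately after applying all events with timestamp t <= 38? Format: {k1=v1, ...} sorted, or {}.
Apply events with t <= 38 (5 events):
  after event 1 (t=8: DEC a by 9): {a=-9}
  after event 2 (t=14: SET a = 1): {a=1}
  after event 3 (t=18: INC c by 7): {a=1, c=7}
  after event 4 (t=28: SET a = 18): {a=18, c=7}
  after event 5 (t=38: INC a by 13): {a=31, c=7}

Answer: {a=31, c=7}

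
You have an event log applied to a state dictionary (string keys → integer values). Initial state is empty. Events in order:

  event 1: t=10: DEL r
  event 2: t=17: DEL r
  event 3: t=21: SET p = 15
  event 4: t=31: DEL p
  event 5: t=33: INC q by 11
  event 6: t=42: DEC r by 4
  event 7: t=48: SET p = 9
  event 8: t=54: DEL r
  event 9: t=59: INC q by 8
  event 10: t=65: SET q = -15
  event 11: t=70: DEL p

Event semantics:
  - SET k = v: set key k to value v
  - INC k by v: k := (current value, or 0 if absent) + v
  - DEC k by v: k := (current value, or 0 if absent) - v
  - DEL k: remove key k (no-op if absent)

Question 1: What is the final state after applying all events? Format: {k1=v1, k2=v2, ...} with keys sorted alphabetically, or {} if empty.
  after event 1 (t=10: DEL r): {}
  after event 2 (t=17: DEL r): {}
  after event 3 (t=21: SET p = 15): {p=15}
  after event 4 (t=31: DEL p): {}
  after event 5 (t=33: INC q by 11): {q=11}
  after event 6 (t=42: DEC r by 4): {q=11, r=-4}
  after event 7 (t=48: SET p = 9): {p=9, q=11, r=-4}
  after event 8 (t=54: DEL r): {p=9, q=11}
  after event 9 (t=59: INC q by 8): {p=9, q=19}
  after event 10 (t=65: SET q = -15): {p=9, q=-15}
  after event 11 (t=70: DEL p): {q=-15}

Answer: {q=-15}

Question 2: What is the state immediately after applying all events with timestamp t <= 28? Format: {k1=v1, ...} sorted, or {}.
Apply events with t <= 28 (3 events):
  after event 1 (t=10: DEL r): {}
  after event 2 (t=17: DEL r): {}
  after event 3 (t=21: SET p = 15): {p=15}

Answer: {p=15}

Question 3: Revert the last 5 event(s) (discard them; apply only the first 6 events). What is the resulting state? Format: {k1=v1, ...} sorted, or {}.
Answer: {q=11, r=-4}

Derivation:
Keep first 6 events (discard last 5):
  after event 1 (t=10: DEL r): {}
  after event 2 (t=17: DEL r): {}
  after event 3 (t=21: SET p = 15): {p=15}
  after event 4 (t=31: DEL p): {}
  after event 5 (t=33: INC q by 11): {q=11}
  after event 6 (t=42: DEC r by 4): {q=11, r=-4}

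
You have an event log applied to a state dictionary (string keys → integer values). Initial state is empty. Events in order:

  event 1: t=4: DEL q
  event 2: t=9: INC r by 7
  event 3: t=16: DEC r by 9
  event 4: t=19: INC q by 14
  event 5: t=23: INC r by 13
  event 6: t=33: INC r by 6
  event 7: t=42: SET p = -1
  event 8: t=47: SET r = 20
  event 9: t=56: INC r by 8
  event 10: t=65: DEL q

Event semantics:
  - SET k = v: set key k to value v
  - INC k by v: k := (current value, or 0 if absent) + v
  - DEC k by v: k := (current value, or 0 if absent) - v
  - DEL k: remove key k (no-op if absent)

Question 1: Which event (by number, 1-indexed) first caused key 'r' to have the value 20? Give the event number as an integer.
Looking for first event where r becomes 20:
  event 2: r = 7
  event 3: r = -2
  event 4: r = -2
  event 5: r = 11
  event 6: r = 17
  event 7: r = 17
  event 8: r 17 -> 20  <-- first match

Answer: 8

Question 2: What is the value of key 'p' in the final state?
Answer: -1

Derivation:
Track key 'p' through all 10 events:
  event 1 (t=4: DEL q): p unchanged
  event 2 (t=9: INC r by 7): p unchanged
  event 3 (t=16: DEC r by 9): p unchanged
  event 4 (t=19: INC q by 14): p unchanged
  event 5 (t=23: INC r by 13): p unchanged
  event 6 (t=33: INC r by 6): p unchanged
  event 7 (t=42: SET p = -1): p (absent) -> -1
  event 8 (t=47: SET r = 20): p unchanged
  event 9 (t=56: INC r by 8): p unchanged
  event 10 (t=65: DEL q): p unchanged
Final: p = -1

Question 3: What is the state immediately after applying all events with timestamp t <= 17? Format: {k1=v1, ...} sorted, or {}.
Answer: {r=-2}

Derivation:
Apply events with t <= 17 (3 events):
  after event 1 (t=4: DEL q): {}
  after event 2 (t=9: INC r by 7): {r=7}
  after event 3 (t=16: DEC r by 9): {r=-2}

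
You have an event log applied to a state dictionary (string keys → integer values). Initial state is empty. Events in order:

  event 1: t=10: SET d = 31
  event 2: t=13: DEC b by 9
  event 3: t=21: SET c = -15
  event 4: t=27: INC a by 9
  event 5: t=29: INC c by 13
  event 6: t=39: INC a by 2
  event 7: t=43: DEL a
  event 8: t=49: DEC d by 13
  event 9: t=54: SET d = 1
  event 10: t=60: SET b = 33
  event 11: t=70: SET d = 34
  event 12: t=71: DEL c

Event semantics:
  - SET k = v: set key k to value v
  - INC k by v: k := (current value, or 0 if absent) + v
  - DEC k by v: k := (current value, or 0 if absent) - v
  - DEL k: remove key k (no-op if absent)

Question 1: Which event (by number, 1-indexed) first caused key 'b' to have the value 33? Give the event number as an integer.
Answer: 10

Derivation:
Looking for first event where b becomes 33:
  event 2: b = -9
  event 3: b = -9
  event 4: b = -9
  event 5: b = -9
  event 6: b = -9
  event 7: b = -9
  event 8: b = -9
  event 9: b = -9
  event 10: b -9 -> 33  <-- first match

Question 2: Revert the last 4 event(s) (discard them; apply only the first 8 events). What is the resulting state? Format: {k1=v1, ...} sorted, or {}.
Answer: {b=-9, c=-2, d=18}

Derivation:
Keep first 8 events (discard last 4):
  after event 1 (t=10: SET d = 31): {d=31}
  after event 2 (t=13: DEC b by 9): {b=-9, d=31}
  after event 3 (t=21: SET c = -15): {b=-9, c=-15, d=31}
  after event 4 (t=27: INC a by 9): {a=9, b=-9, c=-15, d=31}
  after event 5 (t=29: INC c by 13): {a=9, b=-9, c=-2, d=31}
  after event 6 (t=39: INC a by 2): {a=11, b=-9, c=-2, d=31}
  after event 7 (t=43: DEL a): {b=-9, c=-2, d=31}
  after event 8 (t=49: DEC d by 13): {b=-9, c=-2, d=18}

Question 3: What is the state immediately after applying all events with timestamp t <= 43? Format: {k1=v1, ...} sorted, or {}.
Answer: {b=-9, c=-2, d=31}

Derivation:
Apply events with t <= 43 (7 events):
  after event 1 (t=10: SET d = 31): {d=31}
  after event 2 (t=13: DEC b by 9): {b=-9, d=31}
  after event 3 (t=21: SET c = -15): {b=-9, c=-15, d=31}
  after event 4 (t=27: INC a by 9): {a=9, b=-9, c=-15, d=31}
  after event 5 (t=29: INC c by 13): {a=9, b=-9, c=-2, d=31}
  after event 6 (t=39: INC a by 2): {a=11, b=-9, c=-2, d=31}
  after event 7 (t=43: DEL a): {b=-9, c=-2, d=31}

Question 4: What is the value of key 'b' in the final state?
Answer: 33

Derivation:
Track key 'b' through all 12 events:
  event 1 (t=10: SET d = 31): b unchanged
  event 2 (t=13: DEC b by 9): b (absent) -> -9
  event 3 (t=21: SET c = -15): b unchanged
  event 4 (t=27: INC a by 9): b unchanged
  event 5 (t=29: INC c by 13): b unchanged
  event 6 (t=39: INC a by 2): b unchanged
  event 7 (t=43: DEL a): b unchanged
  event 8 (t=49: DEC d by 13): b unchanged
  event 9 (t=54: SET d = 1): b unchanged
  event 10 (t=60: SET b = 33): b -9 -> 33
  event 11 (t=70: SET d = 34): b unchanged
  event 12 (t=71: DEL c): b unchanged
Final: b = 33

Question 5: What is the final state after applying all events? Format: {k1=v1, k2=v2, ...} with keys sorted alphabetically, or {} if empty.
  after event 1 (t=10: SET d = 31): {d=31}
  after event 2 (t=13: DEC b by 9): {b=-9, d=31}
  after event 3 (t=21: SET c = -15): {b=-9, c=-15, d=31}
  after event 4 (t=27: INC a by 9): {a=9, b=-9, c=-15, d=31}
  after event 5 (t=29: INC c by 13): {a=9, b=-9, c=-2, d=31}
  after event 6 (t=39: INC a by 2): {a=11, b=-9, c=-2, d=31}
  after event 7 (t=43: DEL a): {b=-9, c=-2, d=31}
  after event 8 (t=49: DEC d by 13): {b=-9, c=-2, d=18}
  after event 9 (t=54: SET d = 1): {b=-9, c=-2, d=1}
  after event 10 (t=60: SET b = 33): {b=33, c=-2, d=1}
  after event 11 (t=70: SET d = 34): {b=33, c=-2, d=34}
  after event 12 (t=71: DEL c): {b=33, d=34}

Answer: {b=33, d=34}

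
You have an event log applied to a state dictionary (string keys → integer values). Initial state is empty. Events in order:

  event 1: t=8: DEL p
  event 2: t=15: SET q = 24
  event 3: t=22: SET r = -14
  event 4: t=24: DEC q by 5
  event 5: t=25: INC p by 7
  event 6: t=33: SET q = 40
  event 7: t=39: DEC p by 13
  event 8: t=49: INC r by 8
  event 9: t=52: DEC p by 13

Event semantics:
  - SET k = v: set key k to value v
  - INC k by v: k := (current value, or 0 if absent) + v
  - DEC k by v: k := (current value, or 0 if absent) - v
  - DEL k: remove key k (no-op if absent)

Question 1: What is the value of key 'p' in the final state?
Answer: -19

Derivation:
Track key 'p' through all 9 events:
  event 1 (t=8: DEL p): p (absent) -> (absent)
  event 2 (t=15: SET q = 24): p unchanged
  event 3 (t=22: SET r = -14): p unchanged
  event 4 (t=24: DEC q by 5): p unchanged
  event 5 (t=25: INC p by 7): p (absent) -> 7
  event 6 (t=33: SET q = 40): p unchanged
  event 7 (t=39: DEC p by 13): p 7 -> -6
  event 8 (t=49: INC r by 8): p unchanged
  event 9 (t=52: DEC p by 13): p -6 -> -19
Final: p = -19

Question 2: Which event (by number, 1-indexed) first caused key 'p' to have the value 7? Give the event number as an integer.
Answer: 5

Derivation:
Looking for first event where p becomes 7:
  event 5: p (absent) -> 7  <-- first match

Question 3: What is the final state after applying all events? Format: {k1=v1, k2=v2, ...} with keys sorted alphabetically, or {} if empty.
Answer: {p=-19, q=40, r=-6}

Derivation:
  after event 1 (t=8: DEL p): {}
  after event 2 (t=15: SET q = 24): {q=24}
  after event 3 (t=22: SET r = -14): {q=24, r=-14}
  after event 4 (t=24: DEC q by 5): {q=19, r=-14}
  after event 5 (t=25: INC p by 7): {p=7, q=19, r=-14}
  after event 6 (t=33: SET q = 40): {p=7, q=40, r=-14}
  after event 7 (t=39: DEC p by 13): {p=-6, q=40, r=-14}
  after event 8 (t=49: INC r by 8): {p=-6, q=40, r=-6}
  after event 9 (t=52: DEC p by 13): {p=-19, q=40, r=-6}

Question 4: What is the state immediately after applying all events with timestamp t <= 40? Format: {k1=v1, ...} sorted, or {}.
Apply events with t <= 40 (7 events):
  after event 1 (t=8: DEL p): {}
  after event 2 (t=15: SET q = 24): {q=24}
  after event 3 (t=22: SET r = -14): {q=24, r=-14}
  after event 4 (t=24: DEC q by 5): {q=19, r=-14}
  after event 5 (t=25: INC p by 7): {p=7, q=19, r=-14}
  after event 6 (t=33: SET q = 40): {p=7, q=40, r=-14}
  after event 7 (t=39: DEC p by 13): {p=-6, q=40, r=-14}

Answer: {p=-6, q=40, r=-14}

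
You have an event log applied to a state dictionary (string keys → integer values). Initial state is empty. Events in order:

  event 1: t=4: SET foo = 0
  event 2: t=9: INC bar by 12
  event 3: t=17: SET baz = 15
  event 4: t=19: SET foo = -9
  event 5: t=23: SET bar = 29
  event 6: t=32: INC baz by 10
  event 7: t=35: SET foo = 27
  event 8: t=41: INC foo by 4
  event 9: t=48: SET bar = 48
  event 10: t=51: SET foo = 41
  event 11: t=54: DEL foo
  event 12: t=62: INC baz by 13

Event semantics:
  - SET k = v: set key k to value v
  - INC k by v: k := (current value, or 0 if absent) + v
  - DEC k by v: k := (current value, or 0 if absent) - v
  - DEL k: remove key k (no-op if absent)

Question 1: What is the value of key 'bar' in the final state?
Answer: 48

Derivation:
Track key 'bar' through all 12 events:
  event 1 (t=4: SET foo = 0): bar unchanged
  event 2 (t=9: INC bar by 12): bar (absent) -> 12
  event 3 (t=17: SET baz = 15): bar unchanged
  event 4 (t=19: SET foo = -9): bar unchanged
  event 5 (t=23: SET bar = 29): bar 12 -> 29
  event 6 (t=32: INC baz by 10): bar unchanged
  event 7 (t=35: SET foo = 27): bar unchanged
  event 8 (t=41: INC foo by 4): bar unchanged
  event 9 (t=48: SET bar = 48): bar 29 -> 48
  event 10 (t=51: SET foo = 41): bar unchanged
  event 11 (t=54: DEL foo): bar unchanged
  event 12 (t=62: INC baz by 13): bar unchanged
Final: bar = 48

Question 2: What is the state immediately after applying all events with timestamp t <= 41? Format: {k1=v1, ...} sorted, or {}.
Apply events with t <= 41 (8 events):
  after event 1 (t=4: SET foo = 0): {foo=0}
  after event 2 (t=9: INC bar by 12): {bar=12, foo=0}
  after event 3 (t=17: SET baz = 15): {bar=12, baz=15, foo=0}
  after event 4 (t=19: SET foo = -9): {bar=12, baz=15, foo=-9}
  after event 5 (t=23: SET bar = 29): {bar=29, baz=15, foo=-9}
  after event 6 (t=32: INC baz by 10): {bar=29, baz=25, foo=-9}
  after event 7 (t=35: SET foo = 27): {bar=29, baz=25, foo=27}
  after event 8 (t=41: INC foo by 4): {bar=29, baz=25, foo=31}

Answer: {bar=29, baz=25, foo=31}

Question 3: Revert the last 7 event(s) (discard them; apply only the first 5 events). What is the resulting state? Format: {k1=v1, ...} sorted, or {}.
Answer: {bar=29, baz=15, foo=-9}

Derivation:
Keep first 5 events (discard last 7):
  after event 1 (t=4: SET foo = 0): {foo=0}
  after event 2 (t=9: INC bar by 12): {bar=12, foo=0}
  after event 3 (t=17: SET baz = 15): {bar=12, baz=15, foo=0}
  after event 4 (t=19: SET foo = -9): {bar=12, baz=15, foo=-9}
  after event 5 (t=23: SET bar = 29): {bar=29, baz=15, foo=-9}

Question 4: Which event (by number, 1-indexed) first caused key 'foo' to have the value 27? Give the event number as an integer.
Looking for first event where foo becomes 27:
  event 1: foo = 0
  event 2: foo = 0
  event 3: foo = 0
  event 4: foo = -9
  event 5: foo = -9
  event 6: foo = -9
  event 7: foo -9 -> 27  <-- first match

Answer: 7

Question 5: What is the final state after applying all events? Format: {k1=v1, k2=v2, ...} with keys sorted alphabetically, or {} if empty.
Answer: {bar=48, baz=38}

Derivation:
  after event 1 (t=4: SET foo = 0): {foo=0}
  after event 2 (t=9: INC bar by 12): {bar=12, foo=0}
  after event 3 (t=17: SET baz = 15): {bar=12, baz=15, foo=0}
  after event 4 (t=19: SET foo = -9): {bar=12, baz=15, foo=-9}
  after event 5 (t=23: SET bar = 29): {bar=29, baz=15, foo=-9}
  after event 6 (t=32: INC baz by 10): {bar=29, baz=25, foo=-9}
  after event 7 (t=35: SET foo = 27): {bar=29, baz=25, foo=27}
  after event 8 (t=41: INC foo by 4): {bar=29, baz=25, foo=31}
  after event 9 (t=48: SET bar = 48): {bar=48, baz=25, foo=31}
  after event 10 (t=51: SET foo = 41): {bar=48, baz=25, foo=41}
  after event 11 (t=54: DEL foo): {bar=48, baz=25}
  after event 12 (t=62: INC baz by 13): {bar=48, baz=38}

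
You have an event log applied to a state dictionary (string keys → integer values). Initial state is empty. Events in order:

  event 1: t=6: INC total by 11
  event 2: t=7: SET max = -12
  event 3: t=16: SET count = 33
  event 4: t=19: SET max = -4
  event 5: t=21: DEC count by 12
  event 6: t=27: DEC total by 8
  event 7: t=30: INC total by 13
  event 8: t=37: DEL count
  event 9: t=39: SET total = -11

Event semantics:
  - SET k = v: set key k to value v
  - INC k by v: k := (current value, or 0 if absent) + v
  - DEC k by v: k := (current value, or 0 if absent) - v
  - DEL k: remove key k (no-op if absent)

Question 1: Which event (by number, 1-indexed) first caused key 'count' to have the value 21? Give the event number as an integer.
Answer: 5

Derivation:
Looking for first event where count becomes 21:
  event 3: count = 33
  event 4: count = 33
  event 5: count 33 -> 21  <-- first match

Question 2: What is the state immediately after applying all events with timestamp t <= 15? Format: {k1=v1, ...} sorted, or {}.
Answer: {max=-12, total=11}

Derivation:
Apply events with t <= 15 (2 events):
  after event 1 (t=6: INC total by 11): {total=11}
  after event 2 (t=7: SET max = -12): {max=-12, total=11}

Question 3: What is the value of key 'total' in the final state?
Track key 'total' through all 9 events:
  event 1 (t=6: INC total by 11): total (absent) -> 11
  event 2 (t=7: SET max = -12): total unchanged
  event 3 (t=16: SET count = 33): total unchanged
  event 4 (t=19: SET max = -4): total unchanged
  event 5 (t=21: DEC count by 12): total unchanged
  event 6 (t=27: DEC total by 8): total 11 -> 3
  event 7 (t=30: INC total by 13): total 3 -> 16
  event 8 (t=37: DEL count): total unchanged
  event 9 (t=39: SET total = -11): total 16 -> -11
Final: total = -11

Answer: -11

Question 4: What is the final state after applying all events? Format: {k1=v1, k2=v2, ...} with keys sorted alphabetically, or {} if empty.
Answer: {max=-4, total=-11}

Derivation:
  after event 1 (t=6: INC total by 11): {total=11}
  after event 2 (t=7: SET max = -12): {max=-12, total=11}
  after event 3 (t=16: SET count = 33): {count=33, max=-12, total=11}
  after event 4 (t=19: SET max = -4): {count=33, max=-4, total=11}
  after event 5 (t=21: DEC count by 12): {count=21, max=-4, total=11}
  after event 6 (t=27: DEC total by 8): {count=21, max=-4, total=3}
  after event 7 (t=30: INC total by 13): {count=21, max=-4, total=16}
  after event 8 (t=37: DEL count): {max=-4, total=16}
  after event 9 (t=39: SET total = -11): {max=-4, total=-11}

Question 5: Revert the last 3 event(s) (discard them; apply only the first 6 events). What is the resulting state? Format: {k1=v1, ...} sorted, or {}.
Answer: {count=21, max=-4, total=3}

Derivation:
Keep first 6 events (discard last 3):
  after event 1 (t=6: INC total by 11): {total=11}
  after event 2 (t=7: SET max = -12): {max=-12, total=11}
  after event 3 (t=16: SET count = 33): {count=33, max=-12, total=11}
  after event 4 (t=19: SET max = -4): {count=33, max=-4, total=11}
  after event 5 (t=21: DEC count by 12): {count=21, max=-4, total=11}
  after event 6 (t=27: DEC total by 8): {count=21, max=-4, total=3}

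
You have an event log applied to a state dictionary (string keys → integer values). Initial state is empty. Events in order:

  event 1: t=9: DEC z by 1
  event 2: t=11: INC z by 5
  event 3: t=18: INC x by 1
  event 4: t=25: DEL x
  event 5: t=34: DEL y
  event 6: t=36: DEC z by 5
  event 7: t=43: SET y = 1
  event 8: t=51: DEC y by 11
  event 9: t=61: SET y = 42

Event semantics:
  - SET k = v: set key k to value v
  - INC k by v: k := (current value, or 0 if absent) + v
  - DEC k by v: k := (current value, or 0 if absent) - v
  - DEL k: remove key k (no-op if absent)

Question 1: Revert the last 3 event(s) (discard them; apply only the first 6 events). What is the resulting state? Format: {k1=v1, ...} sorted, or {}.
Keep first 6 events (discard last 3):
  after event 1 (t=9: DEC z by 1): {z=-1}
  after event 2 (t=11: INC z by 5): {z=4}
  after event 3 (t=18: INC x by 1): {x=1, z=4}
  after event 4 (t=25: DEL x): {z=4}
  after event 5 (t=34: DEL y): {z=4}
  after event 6 (t=36: DEC z by 5): {z=-1}

Answer: {z=-1}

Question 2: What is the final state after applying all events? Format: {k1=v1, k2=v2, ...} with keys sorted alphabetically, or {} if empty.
  after event 1 (t=9: DEC z by 1): {z=-1}
  after event 2 (t=11: INC z by 5): {z=4}
  after event 3 (t=18: INC x by 1): {x=1, z=4}
  after event 4 (t=25: DEL x): {z=4}
  after event 5 (t=34: DEL y): {z=4}
  after event 6 (t=36: DEC z by 5): {z=-1}
  after event 7 (t=43: SET y = 1): {y=1, z=-1}
  after event 8 (t=51: DEC y by 11): {y=-10, z=-1}
  after event 9 (t=61: SET y = 42): {y=42, z=-1}

Answer: {y=42, z=-1}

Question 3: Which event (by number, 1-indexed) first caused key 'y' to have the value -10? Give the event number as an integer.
Looking for first event where y becomes -10:
  event 7: y = 1
  event 8: y 1 -> -10  <-- first match

Answer: 8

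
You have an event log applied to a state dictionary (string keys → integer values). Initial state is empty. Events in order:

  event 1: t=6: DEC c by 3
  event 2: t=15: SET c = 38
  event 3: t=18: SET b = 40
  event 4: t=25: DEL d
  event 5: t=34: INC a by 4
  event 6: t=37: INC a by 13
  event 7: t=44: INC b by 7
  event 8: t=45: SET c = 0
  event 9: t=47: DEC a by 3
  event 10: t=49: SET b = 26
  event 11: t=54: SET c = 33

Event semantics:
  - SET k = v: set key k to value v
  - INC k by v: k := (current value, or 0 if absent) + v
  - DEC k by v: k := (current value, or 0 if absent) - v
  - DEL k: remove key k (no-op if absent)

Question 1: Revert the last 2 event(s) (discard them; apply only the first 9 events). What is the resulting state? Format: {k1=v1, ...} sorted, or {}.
Answer: {a=14, b=47, c=0}

Derivation:
Keep first 9 events (discard last 2):
  after event 1 (t=6: DEC c by 3): {c=-3}
  after event 2 (t=15: SET c = 38): {c=38}
  after event 3 (t=18: SET b = 40): {b=40, c=38}
  after event 4 (t=25: DEL d): {b=40, c=38}
  after event 5 (t=34: INC a by 4): {a=4, b=40, c=38}
  after event 6 (t=37: INC a by 13): {a=17, b=40, c=38}
  after event 7 (t=44: INC b by 7): {a=17, b=47, c=38}
  after event 8 (t=45: SET c = 0): {a=17, b=47, c=0}
  after event 9 (t=47: DEC a by 3): {a=14, b=47, c=0}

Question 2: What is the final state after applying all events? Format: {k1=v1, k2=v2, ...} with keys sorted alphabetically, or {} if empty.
  after event 1 (t=6: DEC c by 3): {c=-3}
  after event 2 (t=15: SET c = 38): {c=38}
  after event 3 (t=18: SET b = 40): {b=40, c=38}
  after event 4 (t=25: DEL d): {b=40, c=38}
  after event 5 (t=34: INC a by 4): {a=4, b=40, c=38}
  after event 6 (t=37: INC a by 13): {a=17, b=40, c=38}
  after event 7 (t=44: INC b by 7): {a=17, b=47, c=38}
  after event 8 (t=45: SET c = 0): {a=17, b=47, c=0}
  after event 9 (t=47: DEC a by 3): {a=14, b=47, c=0}
  after event 10 (t=49: SET b = 26): {a=14, b=26, c=0}
  after event 11 (t=54: SET c = 33): {a=14, b=26, c=33}

Answer: {a=14, b=26, c=33}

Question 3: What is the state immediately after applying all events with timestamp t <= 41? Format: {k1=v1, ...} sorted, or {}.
Apply events with t <= 41 (6 events):
  after event 1 (t=6: DEC c by 3): {c=-3}
  after event 2 (t=15: SET c = 38): {c=38}
  after event 3 (t=18: SET b = 40): {b=40, c=38}
  after event 4 (t=25: DEL d): {b=40, c=38}
  after event 5 (t=34: INC a by 4): {a=4, b=40, c=38}
  after event 6 (t=37: INC a by 13): {a=17, b=40, c=38}

Answer: {a=17, b=40, c=38}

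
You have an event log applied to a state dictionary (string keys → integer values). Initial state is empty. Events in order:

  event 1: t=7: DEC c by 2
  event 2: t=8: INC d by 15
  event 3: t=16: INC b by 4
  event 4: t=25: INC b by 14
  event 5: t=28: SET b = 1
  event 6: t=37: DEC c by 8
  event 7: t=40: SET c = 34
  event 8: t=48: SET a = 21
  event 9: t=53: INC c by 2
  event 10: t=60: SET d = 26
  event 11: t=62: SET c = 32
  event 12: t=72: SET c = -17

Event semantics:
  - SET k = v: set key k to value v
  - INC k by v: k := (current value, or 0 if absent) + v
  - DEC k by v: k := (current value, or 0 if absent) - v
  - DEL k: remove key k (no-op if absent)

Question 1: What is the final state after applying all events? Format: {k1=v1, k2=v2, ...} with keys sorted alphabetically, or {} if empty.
Answer: {a=21, b=1, c=-17, d=26}

Derivation:
  after event 1 (t=7: DEC c by 2): {c=-2}
  after event 2 (t=8: INC d by 15): {c=-2, d=15}
  after event 3 (t=16: INC b by 4): {b=4, c=-2, d=15}
  after event 4 (t=25: INC b by 14): {b=18, c=-2, d=15}
  after event 5 (t=28: SET b = 1): {b=1, c=-2, d=15}
  after event 6 (t=37: DEC c by 8): {b=1, c=-10, d=15}
  after event 7 (t=40: SET c = 34): {b=1, c=34, d=15}
  after event 8 (t=48: SET a = 21): {a=21, b=1, c=34, d=15}
  after event 9 (t=53: INC c by 2): {a=21, b=1, c=36, d=15}
  after event 10 (t=60: SET d = 26): {a=21, b=1, c=36, d=26}
  after event 11 (t=62: SET c = 32): {a=21, b=1, c=32, d=26}
  after event 12 (t=72: SET c = -17): {a=21, b=1, c=-17, d=26}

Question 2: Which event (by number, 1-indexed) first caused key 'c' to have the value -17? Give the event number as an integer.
Answer: 12

Derivation:
Looking for first event where c becomes -17:
  event 1: c = -2
  event 2: c = -2
  event 3: c = -2
  event 4: c = -2
  event 5: c = -2
  event 6: c = -10
  event 7: c = 34
  event 8: c = 34
  event 9: c = 36
  event 10: c = 36
  event 11: c = 32
  event 12: c 32 -> -17  <-- first match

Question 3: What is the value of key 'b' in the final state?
Answer: 1

Derivation:
Track key 'b' through all 12 events:
  event 1 (t=7: DEC c by 2): b unchanged
  event 2 (t=8: INC d by 15): b unchanged
  event 3 (t=16: INC b by 4): b (absent) -> 4
  event 4 (t=25: INC b by 14): b 4 -> 18
  event 5 (t=28: SET b = 1): b 18 -> 1
  event 6 (t=37: DEC c by 8): b unchanged
  event 7 (t=40: SET c = 34): b unchanged
  event 8 (t=48: SET a = 21): b unchanged
  event 9 (t=53: INC c by 2): b unchanged
  event 10 (t=60: SET d = 26): b unchanged
  event 11 (t=62: SET c = 32): b unchanged
  event 12 (t=72: SET c = -17): b unchanged
Final: b = 1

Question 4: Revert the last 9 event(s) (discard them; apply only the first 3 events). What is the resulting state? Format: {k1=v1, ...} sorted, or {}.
Answer: {b=4, c=-2, d=15}

Derivation:
Keep first 3 events (discard last 9):
  after event 1 (t=7: DEC c by 2): {c=-2}
  after event 2 (t=8: INC d by 15): {c=-2, d=15}
  after event 3 (t=16: INC b by 4): {b=4, c=-2, d=15}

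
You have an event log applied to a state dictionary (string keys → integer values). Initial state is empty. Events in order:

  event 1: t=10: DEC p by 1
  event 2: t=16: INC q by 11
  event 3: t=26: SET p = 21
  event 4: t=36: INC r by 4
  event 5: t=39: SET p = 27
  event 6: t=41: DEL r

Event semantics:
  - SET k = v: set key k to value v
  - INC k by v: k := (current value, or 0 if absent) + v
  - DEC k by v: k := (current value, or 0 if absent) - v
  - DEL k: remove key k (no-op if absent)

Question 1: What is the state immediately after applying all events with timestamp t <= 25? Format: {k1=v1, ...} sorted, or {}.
Apply events with t <= 25 (2 events):
  after event 1 (t=10: DEC p by 1): {p=-1}
  after event 2 (t=16: INC q by 11): {p=-1, q=11}

Answer: {p=-1, q=11}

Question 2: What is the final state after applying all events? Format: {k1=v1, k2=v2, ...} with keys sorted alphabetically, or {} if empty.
  after event 1 (t=10: DEC p by 1): {p=-1}
  after event 2 (t=16: INC q by 11): {p=-1, q=11}
  after event 3 (t=26: SET p = 21): {p=21, q=11}
  after event 4 (t=36: INC r by 4): {p=21, q=11, r=4}
  after event 5 (t=39: SET p = 27): {p=27, q=11, r=4}
  after event 6 (t=41: DEL r): {p=27, q=11}

Answer: {p=27, q=11}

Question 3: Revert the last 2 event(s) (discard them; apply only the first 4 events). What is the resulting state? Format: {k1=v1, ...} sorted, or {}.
Answer: {p=21, q=11, r=4}

Derivation:
Keep first 4 events (discard last 2):
  after event 1 (t=10: DEC p by 1): {p=-1}
  after event 2 (t=16: INC q by 11): {p=-1, q=11}
  after event 3 (t=26: SET p = 21): {p=21, q=11}
  after event 4 (t=36: INC r by 4): {p=21, q=11, r=4}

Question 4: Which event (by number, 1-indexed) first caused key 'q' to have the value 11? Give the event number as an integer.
Answer: 2

Derivation:
Looking for first event where q becomes 11:
  event 2: q (absent) -> 11  <-- first match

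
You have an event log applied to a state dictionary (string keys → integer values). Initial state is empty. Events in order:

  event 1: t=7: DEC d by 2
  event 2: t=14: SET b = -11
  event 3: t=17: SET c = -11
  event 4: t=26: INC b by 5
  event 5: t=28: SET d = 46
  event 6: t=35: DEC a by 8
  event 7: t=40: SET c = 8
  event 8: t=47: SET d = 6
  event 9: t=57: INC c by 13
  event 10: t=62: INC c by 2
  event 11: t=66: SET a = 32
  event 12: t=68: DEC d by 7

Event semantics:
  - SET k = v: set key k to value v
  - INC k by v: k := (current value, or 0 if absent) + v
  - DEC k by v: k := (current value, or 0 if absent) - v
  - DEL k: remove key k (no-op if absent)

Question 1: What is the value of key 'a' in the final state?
Answer: 32

Derivation:
Track key 'a' through all 12 events:
  event 1 (t=7: DEC d by 2): a unchanged
  event 2 (t=14: SET b = -11): a unchanged
  event 3 (t=17: SET c = -11): a unchanged
  event 4 (t=26: INC b by 5): a unchanged
  event 5 (t=28: SET d = 46): a unchanged
  event 6 (t=35: DEC a by 8): a (absent) -> -8
  event 7 (t=40: SET c = 8): a unchanged
  event 8 (t=47: SET d = 6): a unchanged
  event 9 (t=57: INC c by 13): a unchanged
  event 10 (t=62: INC c by 2): a unchanged
  event 11 (t=66: SET a = 32): a -8 -> 32
  event 12 (t=68: DEC d by 7): a unchanged
Final: a = 32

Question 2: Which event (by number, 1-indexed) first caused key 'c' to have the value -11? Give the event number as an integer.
Looking for first event where c becomes -11:
  event 3: c (absent) -> -11  <-- first match

Answer: 3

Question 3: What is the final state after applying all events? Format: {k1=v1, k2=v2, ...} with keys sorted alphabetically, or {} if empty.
  after event 1 (t=7: DEC d by 2): {d=-2}
  after event 2 (t=14: SET b = -11): {b=-11, d=-2}
  after event 3 (t=17: SET c = -11): {b=-11, c=-11, d=-2}
  after event 4 (t=26: INC b by 5): {b=-6, c=-11, d=-2}
  after event 5 (t=28: SET d = 46): {b=-6, c=-11, d=46}
  after event 6 (t=35: DEC a by 8): {a=-8, b=-6, c=-11, d=46}
  after event 7 (t=40: SET c = 8): {a=-8, b=-6, c=8, d=46}
  after event 8 (t=47: SET d = 6): {a=-8, b=-6, c=8, d=6}
  after event 9 (t=57: INC c by 13): {a=-8, b=-6, c=21, d=6}
  after event 10 (t=62: INC c by 2): {a=-8, b=-6, c=23, d=6}
  after event 11 (t=66: SET a = 32): {a=32, b=-6, c=23, d=6}
  after event 12 (t=68: DEC d by 7): {a=32, b=-6, c=23, d=-1}

Answer: {a=32, b=-6, c=23, d=-1}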